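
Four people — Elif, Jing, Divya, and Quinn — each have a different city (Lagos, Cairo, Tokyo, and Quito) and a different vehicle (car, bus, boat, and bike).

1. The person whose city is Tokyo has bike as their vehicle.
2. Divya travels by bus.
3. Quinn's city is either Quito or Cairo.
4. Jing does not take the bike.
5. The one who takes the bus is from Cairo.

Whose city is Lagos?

Jing

With clues 1–3, Quinn is impossible for the one with city Lagos.
With clues 1–4, Elif is impossible for the one with city Lagos.
With clues 1–5, Divya is impossible for the one with city Lagos.
That leaves Jing.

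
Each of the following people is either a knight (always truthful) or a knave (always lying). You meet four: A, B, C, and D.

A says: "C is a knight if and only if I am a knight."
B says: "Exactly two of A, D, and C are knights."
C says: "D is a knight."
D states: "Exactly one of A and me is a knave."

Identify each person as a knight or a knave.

A: knave, B: knight, C: knight, D: knight

Consider A. Suppose A is a knight.
Then whichever role D has, D's statement has the wrong truth value — contradiction.
So A is a knave.
Consider B. Suppose B is a knave.
Then no assignment of the remaining roles makes every statement match its speaker's type — contradiction.
So B is a knight.
Consider C. Suppose C is a knave.
Then A's statement comes out true, contradicting A being a knave.
So C is a knight.
Consider D. Suppose D is a knave.
Then B's statement comes out false, contradicting B being a knight.
So D is a knight.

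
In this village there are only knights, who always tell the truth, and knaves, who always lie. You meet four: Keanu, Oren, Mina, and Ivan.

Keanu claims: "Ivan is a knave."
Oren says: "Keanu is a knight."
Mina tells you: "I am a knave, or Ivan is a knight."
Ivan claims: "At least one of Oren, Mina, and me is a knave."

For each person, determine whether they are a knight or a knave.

Consider Keanu. Suppose Keanu is a knight.
Then no assignment of the remaining roles makes every statement match its speaker's type — contradiction.
So Keanu is a knave.
With that fixed, Oren's statement is false, so Oren is a knave.
With that fixed, Ivan's statement is true, so Ivan is a knight.
With that fixed, Mina's statement is true, so Mina is a knight.

Keanu: knave, Oren: knave, Mina: knight, Ivan: knight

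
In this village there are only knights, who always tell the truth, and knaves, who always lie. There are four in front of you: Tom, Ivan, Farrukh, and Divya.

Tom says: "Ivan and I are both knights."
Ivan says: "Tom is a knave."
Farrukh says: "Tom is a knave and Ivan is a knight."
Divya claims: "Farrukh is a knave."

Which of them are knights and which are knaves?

Consider Tom. Suppose Tom is a knight.
Then no assignment of the remaining roles makes every statement match its speaker's type — contradiction.
So Tom is a knave.
With that fixed, Ivan's statement is true, so Ivan is a knight.
With that fixed, Farrukh's statement is true, so Farrukh is a knight.
With that fixed, Divya's statement is false, so Divya is a knave.

Tom: knave, Ivan: knight, Farrukh: knight, Divya: knave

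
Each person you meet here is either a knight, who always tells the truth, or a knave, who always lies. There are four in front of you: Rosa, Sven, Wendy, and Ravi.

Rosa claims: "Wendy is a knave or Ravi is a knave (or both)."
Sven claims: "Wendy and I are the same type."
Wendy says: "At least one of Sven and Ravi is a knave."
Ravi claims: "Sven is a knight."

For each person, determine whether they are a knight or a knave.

Consider Rosa. Suppose Rosa is a knave.
Then no assignment of the remaining roles makes every statement match its speaker's type — contradiction.
So Rosa is a knight.
Consider Sven. Suppose Sven is a knight.
Then no assignment of the remaining roles makes every statement match its speaker's type — contradiction.
So Sven is a knave.
With that fixed, Wendy's statement is true, so Wendy is a knight.
With that fixed, Ravi's statement is false, so Ravi is a knave.

Rosa: knight, Sven: knave, Wendy: knight, Ravi: knave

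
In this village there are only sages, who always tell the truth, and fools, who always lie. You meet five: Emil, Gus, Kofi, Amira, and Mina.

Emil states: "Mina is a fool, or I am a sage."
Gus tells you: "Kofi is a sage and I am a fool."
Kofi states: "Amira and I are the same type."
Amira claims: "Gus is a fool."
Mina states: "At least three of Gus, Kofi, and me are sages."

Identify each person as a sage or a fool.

Emil: sage, Gus: fool, Kofi: fool, Amira: sage, Mina: fool

Consider Emil. Suppose Emil is a fool.
Then no assignment of the remaining roles makes every statement match its speaker's type — contradiction.
So Emil is a sage.
Consider Gus. Suppose Gus is a sage.
Then Gus's own statement would have to be true, but it can't be — contradiction.
So Gus is a fool.
With that fixed, Amira's statement is true, so Amira is a sage.
With that fixed, Mina's statement is false, so Mina is a fool.
Consider Kofi. Suppose Kofi is a sage.
Then Gus's statement comes out true, contradicting Gus being a fool.
So Kofi is a fool.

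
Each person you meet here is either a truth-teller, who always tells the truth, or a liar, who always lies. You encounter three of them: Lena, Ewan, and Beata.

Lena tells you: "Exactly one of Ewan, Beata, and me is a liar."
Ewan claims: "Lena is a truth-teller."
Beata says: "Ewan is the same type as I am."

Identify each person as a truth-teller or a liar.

Consider Lena. Suppose Lena is a liar.
Then no assignment of the remaining roles makes every statement match its speaker's type — contradiction.
So Lena is a truth-teller.
With that fixed, Ewan's statement is true, so Ewan is a truth-teller.
Consider Beata. Suppose Beata is a truth-teller.
Then Lena's statement comes out false, contradicting Lena being a truth-teller.
So Beata is a liar.

Lena: truth-teller, Ewan: truth-teller, Beata: liar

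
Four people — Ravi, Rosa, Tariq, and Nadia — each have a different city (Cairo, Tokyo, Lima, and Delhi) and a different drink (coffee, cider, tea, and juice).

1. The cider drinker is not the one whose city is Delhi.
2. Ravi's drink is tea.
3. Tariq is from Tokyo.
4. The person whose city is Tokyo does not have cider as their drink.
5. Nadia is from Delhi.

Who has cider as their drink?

With clues 1–2, Ravi is impossible for the one with drink cider.
With clues 1–4, Tariq is impossible for the one with drink cider.
With clues 1–5, Nadia is impossible for the one with drink cider.
That leaves Rosa.

Rosa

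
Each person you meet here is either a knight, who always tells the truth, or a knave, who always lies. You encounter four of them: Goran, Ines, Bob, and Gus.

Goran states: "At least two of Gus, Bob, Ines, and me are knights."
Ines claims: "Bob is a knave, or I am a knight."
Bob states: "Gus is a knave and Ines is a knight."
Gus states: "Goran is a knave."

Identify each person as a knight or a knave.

Goran: knight, Ines: knight, Bob: knight, Gus: knave

Consider Goran. Suppose Goran is a knave.
Then no assignment of the remaining roles makes every statement match its speaker's type — contradiction.
So Goran is a knight.
With that fixed, Gus's statement is false, so Gus is a knave.
Consider Ines. Suppose Ines is a knave.
Then no assignment of the remaining roles makes every statement match its speaker's type — contradiction.
So Ines is a knight.
With that fixed, Bob's statement is true, so Bob is a knight.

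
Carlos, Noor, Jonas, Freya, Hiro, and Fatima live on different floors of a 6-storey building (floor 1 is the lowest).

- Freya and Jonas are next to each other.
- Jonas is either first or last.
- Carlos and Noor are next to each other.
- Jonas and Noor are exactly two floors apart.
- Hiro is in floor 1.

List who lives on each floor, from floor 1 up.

From clues 1–2: Jonas is in {1,6}.
From clues 1–4: Carlos is in {3,4}.
From clues 1–5: Hiro → floor 1, Fatima → floor 2, Carlos → floor 3, Noor → floor 4, Freya → floor 5, Jonas → floor 6.

Hiro, Fatima, Carlos, Noor, Freya, Jonas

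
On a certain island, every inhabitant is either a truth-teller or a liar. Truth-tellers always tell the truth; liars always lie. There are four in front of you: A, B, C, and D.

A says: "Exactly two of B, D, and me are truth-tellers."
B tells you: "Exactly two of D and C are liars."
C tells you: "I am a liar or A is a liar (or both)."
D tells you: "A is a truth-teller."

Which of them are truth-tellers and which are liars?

Consider A. Suppose A is a truth-teller.
Then whichever role C has, C's statement has the wrong truth value — contradiction.
So A is a liar.
With that fixed, C's statement is true, so C is a truth-teller.
With that fixed, D's statement is false, so D is a liar.
With that fixed, B's statement is false, so B is a liar.

A: liar, B: liar, C: truth-teller, D: liar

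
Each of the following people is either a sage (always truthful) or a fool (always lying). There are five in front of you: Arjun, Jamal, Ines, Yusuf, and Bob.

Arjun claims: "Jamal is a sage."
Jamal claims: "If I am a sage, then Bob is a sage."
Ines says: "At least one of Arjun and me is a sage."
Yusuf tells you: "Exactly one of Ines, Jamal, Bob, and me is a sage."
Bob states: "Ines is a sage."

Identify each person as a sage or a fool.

Consider Arjun. Suppose Arjun is a fool.
Then no assignment of the remaining roles makes every statement match its speaker's type — contradiction.
So Arjun is a sage.
With that fixed, Ines's statement is true, so Ines is a sage.
With that fixed, Bob's statement is true, so Bob is a sage.
With that fixed, Jamal's statement is true, so Jamal is a sage.
With that fixed, Yusuf's statement is false, so Yusuf is a fool.

Arjun: sage, Jamal: sage, Ines: sage, Yusuf: fool, Bob: sage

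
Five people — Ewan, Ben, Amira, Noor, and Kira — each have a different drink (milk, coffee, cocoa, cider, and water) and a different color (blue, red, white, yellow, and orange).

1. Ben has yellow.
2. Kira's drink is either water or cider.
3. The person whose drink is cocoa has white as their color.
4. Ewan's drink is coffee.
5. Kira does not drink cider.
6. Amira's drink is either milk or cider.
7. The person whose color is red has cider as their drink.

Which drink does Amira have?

cider

With clues 1–4, coffee is impossible for Amira's drink.
With clues 1–5, water is impossible for Amira's drink.
With clues 1–6, cocoa is impossible for Amira's drink.
With clues 1–7, milk is impossible for Amira's drink.
That leaves cider.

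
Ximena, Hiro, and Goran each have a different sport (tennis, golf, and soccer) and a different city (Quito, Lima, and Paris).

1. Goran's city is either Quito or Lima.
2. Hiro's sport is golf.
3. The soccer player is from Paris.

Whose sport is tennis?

Goran

With clues 1–2, Hiro is impossible for the one with sport tennis.
With clues 1–3, Ximena is impossible for the one with sport tennis.
That leaves Goran.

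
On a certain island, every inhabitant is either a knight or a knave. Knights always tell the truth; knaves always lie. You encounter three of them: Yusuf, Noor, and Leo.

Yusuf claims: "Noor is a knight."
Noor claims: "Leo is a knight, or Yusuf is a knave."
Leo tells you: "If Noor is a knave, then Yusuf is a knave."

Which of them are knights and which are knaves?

Consider Yusuf. Suppose Yusuf is a knave.
Then no assignment of the remaining roles makes every statement match its speaker's type — contradiction.
So Yusuf is a knight.
Consider Noor. Suppose Noor is a knave.
Then Yusuf's statement comes out false, contradicting Yusuf being a knight.
So Noor is a knight.
With that fixed, Leo's statement is true, so Leo is a knight.

Yusuf: knight, Noor: knight, Leo: knight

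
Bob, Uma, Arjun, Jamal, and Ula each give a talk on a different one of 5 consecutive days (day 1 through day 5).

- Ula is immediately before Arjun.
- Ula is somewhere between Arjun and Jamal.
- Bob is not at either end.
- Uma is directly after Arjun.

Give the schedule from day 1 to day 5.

Jamal, Bob, Ula, Arjun, Uma

From clue 1: Arjun is in {2,3,4,5}.
From clues 1–2: Arjun is in {3,4,5}.
From clues 1–3: Bob is in {2,3,4}.
From clues 1–4: Jamal → day 1, Bob → day 2, Ula → day 3, Arjun → day 4, Uma → day 5.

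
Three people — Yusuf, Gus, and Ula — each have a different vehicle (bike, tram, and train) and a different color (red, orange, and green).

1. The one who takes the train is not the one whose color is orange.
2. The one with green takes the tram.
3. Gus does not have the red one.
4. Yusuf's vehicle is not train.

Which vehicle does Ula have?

train

With clues 1–4, bike and tram are impossible for Ula's vehicle.
That leaves train.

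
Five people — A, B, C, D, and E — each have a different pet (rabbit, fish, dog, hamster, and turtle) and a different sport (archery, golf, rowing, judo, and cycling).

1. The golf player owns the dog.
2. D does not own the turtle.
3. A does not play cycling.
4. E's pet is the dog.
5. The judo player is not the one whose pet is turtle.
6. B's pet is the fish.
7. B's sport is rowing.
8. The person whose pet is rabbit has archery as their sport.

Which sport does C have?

With clues 1–4, golf is impossible for C's sport.
With clues 1–7, rowing is impossible for C's sport.
With clues 1–8, archery and judo are impossible for C's sport.
That leaves cycling.

cycling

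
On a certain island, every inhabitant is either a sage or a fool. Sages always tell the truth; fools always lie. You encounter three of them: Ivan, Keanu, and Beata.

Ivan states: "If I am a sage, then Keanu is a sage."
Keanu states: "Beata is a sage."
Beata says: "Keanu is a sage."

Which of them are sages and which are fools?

Consider Ivan. Suppose Ivan is a fool.
Then Ivan's own statement would have to be false, but it can't be — contradiction.
So Ivan is a sage.
Consider Keanu. Suppose Keanu is a fool.
Then Ivan's statement comes out false, contradicting Ivan being a sage.
So Keanu is a sage.
With that fixed, Beata's statement is true, so Beata is a sage.

Ivan: sage, Keanu: sage, Beata: sage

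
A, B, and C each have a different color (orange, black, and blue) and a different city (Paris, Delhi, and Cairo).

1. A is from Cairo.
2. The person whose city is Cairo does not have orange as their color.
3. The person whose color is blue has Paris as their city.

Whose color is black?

A

With clues 1–3, B and C are impossible for the one with color black.
That leaves A.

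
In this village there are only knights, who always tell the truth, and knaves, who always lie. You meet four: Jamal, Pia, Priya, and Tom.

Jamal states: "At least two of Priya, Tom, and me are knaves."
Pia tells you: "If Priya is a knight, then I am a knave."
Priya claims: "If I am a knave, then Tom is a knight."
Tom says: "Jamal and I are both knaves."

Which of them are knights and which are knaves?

Consider Jamal. Suppose Jamal is a knave.
Then whichever role Tom has, Tom's statement has the wrong truth value — contradiction.
So Jamal is a knight.
With that fixed, Tom's statement is false, so Tom is a knave.
Consider Pia. Suppose Pia is a knave.
Then Pia's own statement would have to be false, but it can't be — contradiction.
So Pia is a knight.
Consider Priya. Suppose Priya is a knight.
Then Jamal's statement comes out false, contradicting Jamal being a knight.
So Priya is a knave.

Jamal: knight, Pia: knight, Priya: knave, Tom: knave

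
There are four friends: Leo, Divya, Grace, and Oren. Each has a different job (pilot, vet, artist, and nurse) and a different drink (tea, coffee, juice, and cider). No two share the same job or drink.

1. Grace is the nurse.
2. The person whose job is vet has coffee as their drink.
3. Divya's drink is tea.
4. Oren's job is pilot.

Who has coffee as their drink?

With clues 1–2, Grace is impossible for the one with drink coffee.
With clues 1–3, Divya is impossible for the one with drink coffee.
With clues 1–4, Oren is impossible for the one with drink coffee.
That leaves Leo.

Leo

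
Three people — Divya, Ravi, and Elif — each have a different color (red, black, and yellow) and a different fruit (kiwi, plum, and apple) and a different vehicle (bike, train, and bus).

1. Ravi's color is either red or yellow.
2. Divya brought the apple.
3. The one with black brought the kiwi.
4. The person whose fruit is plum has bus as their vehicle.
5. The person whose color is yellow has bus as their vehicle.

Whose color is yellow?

Ravi

With clues 1–3, Elif is impossible for the one with color yellow.
With clues 1–5, Divya is impossible for the one with color yellow.
That leaves Ravi.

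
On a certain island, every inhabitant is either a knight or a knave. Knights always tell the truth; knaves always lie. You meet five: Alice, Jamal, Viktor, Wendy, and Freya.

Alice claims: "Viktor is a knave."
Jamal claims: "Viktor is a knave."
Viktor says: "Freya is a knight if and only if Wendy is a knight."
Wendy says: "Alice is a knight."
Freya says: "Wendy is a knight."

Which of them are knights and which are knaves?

Alice: knave, Jamal: knave, Viktor: knight, Wendy: knave, Freya: knave

Consider Alice. Suppose Alice is a knight.
Then no assignment of the remaining roles makes every statement match its speaker's type — contradiction.
So Alice is a knave.
With that fixed, Wendy's statement is false, so Wendy is a knave.
With that fixed, Freya's statement is false, so Freya is a knave.
With that fixed, Viktor's statement is true, so Viktor is a knight.
With that fixed, Jamal's statement is false, so Jamal is a knave.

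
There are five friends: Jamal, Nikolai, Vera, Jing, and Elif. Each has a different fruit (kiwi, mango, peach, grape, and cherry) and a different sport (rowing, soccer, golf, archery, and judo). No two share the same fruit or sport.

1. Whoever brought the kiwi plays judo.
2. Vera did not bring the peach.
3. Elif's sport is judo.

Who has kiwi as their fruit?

Elif

With clues 1–3, Jamal, Jing, Nikolai, and Vera are impossible for the one with fruit kiwi.
That leaves Elif.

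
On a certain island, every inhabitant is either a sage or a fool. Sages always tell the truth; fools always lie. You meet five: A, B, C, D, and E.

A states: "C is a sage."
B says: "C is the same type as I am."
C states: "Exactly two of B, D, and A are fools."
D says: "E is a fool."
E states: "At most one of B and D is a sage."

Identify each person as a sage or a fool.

Consider A. Suppose A is a fool.
Then no assignment of the remaining roles makes every statement match its speaker's type — contradiction.
So A is a sage.
Consider B. Suppose B is a sage.
Then no assignment of the remaining roles makes every statement match its speaker's type — contradiction.
So B is a fool.
With that fixed, E's statement is true, so E is a sage.
With that fixed, D's statement is false, so D is a fool.
With that fixed, C's statement is true, so C is a sage.

A: sage, B: fool, C: sage, D: fool, E: sage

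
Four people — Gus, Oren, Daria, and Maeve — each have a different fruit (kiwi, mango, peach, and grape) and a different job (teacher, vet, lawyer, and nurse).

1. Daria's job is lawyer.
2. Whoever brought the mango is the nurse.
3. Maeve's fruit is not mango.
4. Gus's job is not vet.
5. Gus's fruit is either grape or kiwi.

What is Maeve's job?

vet

Clue 1 rules out lawyer for Maeve's job.
With clues 1–3, nurse is impossible for Maeve's job.
With clues 1–5, teacher is impossible for Maeve's job.
That leaves vet.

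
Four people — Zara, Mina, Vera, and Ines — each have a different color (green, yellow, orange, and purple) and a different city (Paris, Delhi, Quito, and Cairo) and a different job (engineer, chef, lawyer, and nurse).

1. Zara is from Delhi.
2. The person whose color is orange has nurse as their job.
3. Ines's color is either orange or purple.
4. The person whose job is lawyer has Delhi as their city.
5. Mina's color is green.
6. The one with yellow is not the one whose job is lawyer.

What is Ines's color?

With clues 1–3, green and yellow are impossible for Ines's color.
With clues 1–6, purple is impossible for Ines's color.
That leaves orange.

orange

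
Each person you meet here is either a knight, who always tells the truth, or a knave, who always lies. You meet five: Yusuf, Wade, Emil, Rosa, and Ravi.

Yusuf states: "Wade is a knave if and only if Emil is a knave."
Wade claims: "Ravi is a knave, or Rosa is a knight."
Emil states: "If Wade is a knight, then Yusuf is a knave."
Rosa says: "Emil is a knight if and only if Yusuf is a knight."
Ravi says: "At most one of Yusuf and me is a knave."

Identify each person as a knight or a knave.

Consider Yusuf. Suppose Yusuf is a knight.
Then no assignment of the remaining roles makes every statement match its speaker's type — contradiction.
So Yusuf is a knave.
With that fixed, Emil's statement is true, so Emil is a knight.
With that fixed, Rosa's statement is false, so Rosa is a knave.
Consider Wade. Suppose Wade is a knight.
Then Yusuf's statement comes out true, contradicting Yusuf being a knave.
So Wade is a knave.
Consider Ravi. Suppose Ravi is a knave.
Then Wade's statement comes out true, contradicting Wade being a knave.
So Ravi is a knight.

Yusuf: knave, Wade: knave, Emil: knight, Rosa: knave, Ravi: knight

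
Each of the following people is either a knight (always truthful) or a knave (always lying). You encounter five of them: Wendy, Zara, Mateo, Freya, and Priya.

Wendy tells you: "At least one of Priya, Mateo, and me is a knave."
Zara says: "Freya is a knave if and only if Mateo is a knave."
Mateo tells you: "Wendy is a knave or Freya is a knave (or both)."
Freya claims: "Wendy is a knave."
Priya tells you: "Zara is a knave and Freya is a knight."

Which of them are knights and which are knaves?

Wendy: knight, Zara: knave, Mateo: knight, Freya: knave, Priya: knave

Consider Wendy. Suppose Wendy is a knave.
Then Wendy's own statement would have to be false, but it can't be — contradiction.
So Wendy is a knight.
With that fixed, Freya's statement is false, so Freya is a knave.
With that fixed, Priya's statement is false, so Priya is a knave.
With that fixed, Mateo's statement is true, so Mateo is a knight.
With that fixed, Zara's statement is false, so Zara is a knave.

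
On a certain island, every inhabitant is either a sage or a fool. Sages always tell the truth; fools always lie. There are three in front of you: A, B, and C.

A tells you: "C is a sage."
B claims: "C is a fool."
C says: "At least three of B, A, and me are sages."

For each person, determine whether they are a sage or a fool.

Consider A. Suppose A is a sage.
Then no assignment of the remaining roles makes every statement match its speaker's type — contradiction.
So A is a fool.
With that fixed, C's statement is false, so C is a fool.
With that fixed, B's statement is true, so B is a sage.

A: fool, B: sage, C: fool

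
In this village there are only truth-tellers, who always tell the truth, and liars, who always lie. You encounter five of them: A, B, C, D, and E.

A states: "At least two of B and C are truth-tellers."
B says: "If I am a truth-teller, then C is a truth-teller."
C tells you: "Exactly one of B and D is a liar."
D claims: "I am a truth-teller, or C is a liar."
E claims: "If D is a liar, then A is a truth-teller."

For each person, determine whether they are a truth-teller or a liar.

Consider A. Suppose A is a liar.
Then no assignment of the remaining roles makes every statement match its speaker's type — contradiction.
So A is a truth-teller.
With that fixed, E's statement is true, so E is a truth-teller.
Consider B. Suppose B is a liar.
Then A's statement comes out false, contradicting A being a truth-teller.
So B is a truth-teller.
Consider C. Suppose C is a liar.
Then A's statement comes out false, contradicting A being a truth-teller.
So C is a truth-teller.
Consider D. Suppose D is a truth-teller.
Then C's statement comes out false, contradicting C being a truth-teller.
So D is a liar.

A: truth-teller, B: truth-teller, C: truth-teller, D: liar, E: truth-teller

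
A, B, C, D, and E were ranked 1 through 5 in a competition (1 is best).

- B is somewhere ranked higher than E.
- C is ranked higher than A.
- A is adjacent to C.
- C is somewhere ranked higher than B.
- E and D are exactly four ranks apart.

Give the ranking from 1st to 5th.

D, C, A, B, E

From clue 1: B is in {1,2,3,4}.
From clues 1–2: A is in {2,3,4,5}.
From clues 1–4: A is in {2,3}.
From clues 1–5: D → rank 1, C → rank 2, A → rank 3, B → rank 4, E → rank 5.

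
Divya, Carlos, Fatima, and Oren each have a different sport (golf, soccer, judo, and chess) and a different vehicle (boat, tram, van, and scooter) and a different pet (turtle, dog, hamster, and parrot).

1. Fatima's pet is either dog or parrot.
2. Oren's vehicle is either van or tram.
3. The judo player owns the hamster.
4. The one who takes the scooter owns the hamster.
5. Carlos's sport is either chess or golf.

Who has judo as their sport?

Divya

With clues 1–3, Fatima is impossible for the one with sport judo.
With clues 1–4, Oren is impossible for the one with sport judo.
With clues 1–5, Carlos is impossible for the one with sport judo.
That leaves Divya.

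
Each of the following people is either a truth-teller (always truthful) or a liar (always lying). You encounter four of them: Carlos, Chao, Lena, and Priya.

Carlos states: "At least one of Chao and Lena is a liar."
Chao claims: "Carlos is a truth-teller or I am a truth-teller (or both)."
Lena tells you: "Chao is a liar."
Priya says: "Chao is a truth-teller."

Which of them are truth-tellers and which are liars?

Consider Carlos. Suppose Carlos is a liar.
Then no assignment of the remaining roles makes every statement match its speaker's type — contradiction.
So Carlos is a truth-teller.
With that fixed, Chao's statement is true, so Chao is a truth-teller.
With that fixed, Lena's statement is false, so Lena is a liar.
With that fixed, Priya's statement is true, so Priya is a truth-teller.

Carlos: truth-teller, Chao: truth-teller, Lena: liar, Priya: truth-teller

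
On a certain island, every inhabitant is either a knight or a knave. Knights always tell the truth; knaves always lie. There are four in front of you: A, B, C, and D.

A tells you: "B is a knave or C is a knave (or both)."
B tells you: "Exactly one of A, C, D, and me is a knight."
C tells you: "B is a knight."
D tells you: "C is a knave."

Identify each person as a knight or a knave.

Consider A. Suppose A is a knave.
Then no assignment of the remaining roles makes every statement match its speaker's type — contradiction.
So A is a knight.
Consider B. Suppose B is a knight.
Then B's own statement would have to be true, but it can't be — contradiction.
So B is a knave.
With that fixed, C's statement is false, so C is a knave.
With that fixed, D's statement is true, so D is a knight.

A: knight, B: knave, C: knave, D: knight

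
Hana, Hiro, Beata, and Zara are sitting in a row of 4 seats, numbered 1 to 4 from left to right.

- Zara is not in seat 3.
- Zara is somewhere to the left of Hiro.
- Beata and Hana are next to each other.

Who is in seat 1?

With clues 1–2, Hiro is ruled out for seat 1.
With clues 1–3, Beata and Hana are ruled out for seat 1.
So seat 1 is Zara.

Zara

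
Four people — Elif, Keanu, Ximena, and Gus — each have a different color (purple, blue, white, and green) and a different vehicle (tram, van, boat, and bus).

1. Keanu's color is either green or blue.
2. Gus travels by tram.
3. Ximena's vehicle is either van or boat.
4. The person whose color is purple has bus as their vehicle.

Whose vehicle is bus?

With clues 1–2, Gus is impossible for the one with vehicle bus.
With clues 1–3, Ximena is impossible for the one with vehicle bus.
With clues 1–4, Keanu is impossible for the one with vehicle bus.
That leaves Elif.

Elif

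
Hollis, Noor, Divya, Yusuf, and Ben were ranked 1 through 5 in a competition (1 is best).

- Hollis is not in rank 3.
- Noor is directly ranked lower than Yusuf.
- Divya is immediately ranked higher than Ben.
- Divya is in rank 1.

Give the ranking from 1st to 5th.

Divya, Ben, Yusuf, Noor, Hollis

From clue 1: Hollis is in {1,2,4,5}.
From clues 1–3: Hollis is in {1,5}.
From clues 1–4: Divya → rank 1, Ben → rank 2, Yusuf → rank 3, Noor → rank 4, Hollis → rank 5.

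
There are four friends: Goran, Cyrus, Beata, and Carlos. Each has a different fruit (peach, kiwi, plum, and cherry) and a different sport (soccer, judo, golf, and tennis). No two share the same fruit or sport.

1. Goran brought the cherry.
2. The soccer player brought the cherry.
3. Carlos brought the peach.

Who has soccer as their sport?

Goran

With clues 1–2, Beata, Carlos, and Cyrus are impossible for the one with sport soccer.
That leaves Goran.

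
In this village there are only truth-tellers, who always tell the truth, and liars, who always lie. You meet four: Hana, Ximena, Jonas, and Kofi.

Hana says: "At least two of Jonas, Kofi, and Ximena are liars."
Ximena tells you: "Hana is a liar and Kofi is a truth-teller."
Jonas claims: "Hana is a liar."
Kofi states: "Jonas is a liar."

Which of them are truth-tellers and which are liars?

Hana: truth-teller, Ximena: liar, Jonas: liar, Kofi: truth-teller

Consider Hana. Suppose Hana is a liar.
Then no assignment of the remaining roles makes every statement match its speaker's type — contradiction.
So Hana is a truth-teller.
With that fixed, Ximena's statement is false, so Ximena is a liar.
With that fixed, Jonas's statement is false, so Jonas is a liar.
With that fixed, Kofi's statement is true, so Kofi is a truth-teller.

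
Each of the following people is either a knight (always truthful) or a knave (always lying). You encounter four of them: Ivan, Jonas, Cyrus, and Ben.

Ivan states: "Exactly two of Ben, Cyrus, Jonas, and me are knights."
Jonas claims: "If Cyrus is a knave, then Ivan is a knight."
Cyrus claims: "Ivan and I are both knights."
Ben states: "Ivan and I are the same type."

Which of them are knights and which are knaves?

Consider Ivan. Suppose Ivan is a knave.
Then whichever role Ben has, Ben's statement has the wrong truth value — contradiction.
So Ivan is a knight.
With that fixed, Jonas's statement is true, so Jonas is a knight.
Consider Cyrus. Suppose Cyrus is a knight.
Then Ivan's statement comes out false, contradicting Ivan being a knight.
So Cyrus is a knave.
Consider Ben. Suppose Ben is a knight.
Then Ivan's statement comes out false, contradicting Ivan being a knight.
So Ben is a knave.

Ivan: knight, Jonas: knight, Cyrus: knave, Ben: knave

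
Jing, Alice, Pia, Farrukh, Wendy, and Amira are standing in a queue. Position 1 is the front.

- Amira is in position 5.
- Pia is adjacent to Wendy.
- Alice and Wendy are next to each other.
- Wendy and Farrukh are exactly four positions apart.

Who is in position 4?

Jing

With clue 1, Amira is ruled out for position 4.
With clues 1–3, Wendy is ruled out for position 4.
With clues 1–4, Alice, Farrukh, and Pia are ruled out for position 4.
So position 4 is Jing.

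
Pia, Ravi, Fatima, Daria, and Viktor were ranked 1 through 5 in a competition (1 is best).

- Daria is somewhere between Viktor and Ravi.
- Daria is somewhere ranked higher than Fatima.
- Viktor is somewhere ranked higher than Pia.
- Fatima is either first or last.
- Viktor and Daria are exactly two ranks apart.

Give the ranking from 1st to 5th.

From clue 1: Daria is in {2,3,4}.
From clues 1–2: Daria is in {2,3}.
From clues 1–4: Fatima → rank 5.
From clues 1–5: Viktor → rank 1, Pia → rank 2, Daria → rank 3, Ravi → rank 4.

Viktor, Pia, Daria, Ravi, Fatima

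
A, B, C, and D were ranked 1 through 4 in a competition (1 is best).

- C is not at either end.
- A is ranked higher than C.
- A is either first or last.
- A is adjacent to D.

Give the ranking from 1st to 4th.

A, D, C, B

From clue 1: C is in {2,3}.
From clues 1–2: A is in {1,2}.
From clues 1–3: A → rank 1.
From clues 1–4: D → rank 2, C → rank 3, B → rank 4.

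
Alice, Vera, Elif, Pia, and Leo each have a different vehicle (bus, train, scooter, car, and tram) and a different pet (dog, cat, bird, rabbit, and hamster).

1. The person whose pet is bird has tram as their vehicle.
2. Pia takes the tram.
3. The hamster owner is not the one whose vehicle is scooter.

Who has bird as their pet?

With clues 1–2, Alice, Elif, Leo, and Vera are impossible for the one with pet bird.
That leaves Pia.

Pia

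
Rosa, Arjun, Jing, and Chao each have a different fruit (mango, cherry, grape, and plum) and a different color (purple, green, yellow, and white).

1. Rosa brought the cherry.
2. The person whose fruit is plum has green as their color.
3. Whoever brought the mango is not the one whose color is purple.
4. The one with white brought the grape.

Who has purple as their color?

Rosa

With clues 1–4, Arjun, Chao, and Jing are impossible for the one with color purple.
That leaves Rosa.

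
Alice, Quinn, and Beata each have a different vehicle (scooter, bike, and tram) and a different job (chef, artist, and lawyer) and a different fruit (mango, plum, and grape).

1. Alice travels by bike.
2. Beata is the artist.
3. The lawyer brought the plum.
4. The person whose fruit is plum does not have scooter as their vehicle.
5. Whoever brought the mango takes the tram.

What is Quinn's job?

With clues 1–2, artist is impossible for Quinn's job.
With clues 1–5, lawyer is impossible for Quinn's job.
That leaves chef.

chef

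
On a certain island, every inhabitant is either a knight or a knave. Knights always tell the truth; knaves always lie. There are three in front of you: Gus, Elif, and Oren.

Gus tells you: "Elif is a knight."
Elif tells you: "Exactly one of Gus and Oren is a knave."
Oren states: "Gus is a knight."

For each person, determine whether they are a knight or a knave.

Consider Gus. Suppose Gus is a knight.
Then no assignment of the remaining roles makes every statement match its speaker's type — contradiction.
So Gus is a knave.
With that fixed, Oren's statement is false, so Oren is a knave.
With that fixed, Elif's statement is false, so Elif is a knave.

Gus: knave, Elif: knave, Oren: knave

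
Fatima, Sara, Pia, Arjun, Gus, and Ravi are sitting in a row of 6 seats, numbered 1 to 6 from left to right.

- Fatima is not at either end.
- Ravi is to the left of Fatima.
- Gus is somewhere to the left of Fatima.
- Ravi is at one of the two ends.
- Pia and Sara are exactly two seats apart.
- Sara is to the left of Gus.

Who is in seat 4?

Pia

With clues 1–4, Ravi is ruled out for seat 4.
With clues 1–5, Arjun and Gus are ruled out for seat 4.
With clues 1–6, Fatima and Sara are ruled out for seat 4.
So seat 4 is Pia.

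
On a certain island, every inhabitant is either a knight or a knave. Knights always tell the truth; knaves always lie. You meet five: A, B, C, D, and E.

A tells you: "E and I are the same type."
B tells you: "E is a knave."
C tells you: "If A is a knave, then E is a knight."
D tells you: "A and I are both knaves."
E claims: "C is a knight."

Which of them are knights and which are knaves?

A: knight, B: knave, C: knight, D: knave, E: knight

Consider A. Suppose A is a knave.
Then whichever role D has, D's statement has the wrong truth value — contradiction.
So A is a knight.
With that fixed, C's statement is true, so C is a knight.
With that fixed, D's statement is false, so D is a knave.
With that fixed, E's statement is true, so E is a knight.
With that fixed, B's statement is false, so B is a knave.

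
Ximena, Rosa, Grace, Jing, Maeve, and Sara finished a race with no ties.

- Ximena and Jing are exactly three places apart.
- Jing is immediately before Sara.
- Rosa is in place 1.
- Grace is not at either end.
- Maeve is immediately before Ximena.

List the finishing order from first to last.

Rosa, Grace, Jing, Sara, Maeve, Ximena

From clues 1–2: Ximena is in {1,2,4,5,6}.
From clues 1–3: Rosa → place 1.
From clues 1–4: Ximena is in {2,5,6}.
From clues 1–5: Grace → place 2, Jing → place 3, Sara → place 4, Maeve → place 5, Ximena → place 6.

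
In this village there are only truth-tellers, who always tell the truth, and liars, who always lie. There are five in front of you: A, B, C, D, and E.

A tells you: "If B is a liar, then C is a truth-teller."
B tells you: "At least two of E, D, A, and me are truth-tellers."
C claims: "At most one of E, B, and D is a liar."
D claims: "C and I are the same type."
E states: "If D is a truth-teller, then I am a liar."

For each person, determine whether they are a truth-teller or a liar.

Consider A. Suppose A is a liar.
Then no assignment of the remaining roles makes every statement match its speaker's type — contradiction.
So A is a truth-teller.
Consider B. Suppose B is a liar.
Then no assignment of the remaining roles makes every statement match its speaker's type — contradiction.
So B is a truth-teller.
Consider C. Suppose C is a liar.
Then whichever role D has, D's statement has the wrong truth value — contradiction.
So C is a truth-teller.
Consider D. Suppose D is a truth-teller.
Then whichever role E has, E's statement has the wrong truth value — contradiction.
So D is a liar.
With that fixed, E's statement is true, so E is a truth-teller.

A: truth-teller, B: truth-teller, C: truth-teller, D: liar, E: truth-teller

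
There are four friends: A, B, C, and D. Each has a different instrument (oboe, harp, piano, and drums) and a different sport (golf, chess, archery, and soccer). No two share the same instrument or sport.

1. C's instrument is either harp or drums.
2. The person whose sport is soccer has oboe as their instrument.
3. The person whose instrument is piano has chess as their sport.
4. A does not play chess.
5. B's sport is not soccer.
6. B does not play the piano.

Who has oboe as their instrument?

A

Clue 1 rules out C for the one with instrument oboe.
With clues 1–5, B is impossible for the one with instrument oboe.
With clues 1–6, D is impossible for the one with instrument oboe.
That leaves A.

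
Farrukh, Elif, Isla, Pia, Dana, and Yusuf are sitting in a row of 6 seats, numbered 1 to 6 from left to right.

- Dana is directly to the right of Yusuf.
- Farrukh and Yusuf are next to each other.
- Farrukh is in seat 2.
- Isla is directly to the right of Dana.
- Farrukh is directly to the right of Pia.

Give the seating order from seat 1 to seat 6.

Pia, Farrukh, Yusuf, Dana, Isla, Elif

From clue 1: Dana is in {2,3,4,5,6}.
From clues 1–2: Farrukh is in {1,2,3,4}.
From clues 1–3: Farrukh → seat 2, Yusuf → seat 3, Dana → seat 4.
From clues 1–4: Isla → seat 5.
From clues 1–5: Pia → seat 1, Elif → seat 6.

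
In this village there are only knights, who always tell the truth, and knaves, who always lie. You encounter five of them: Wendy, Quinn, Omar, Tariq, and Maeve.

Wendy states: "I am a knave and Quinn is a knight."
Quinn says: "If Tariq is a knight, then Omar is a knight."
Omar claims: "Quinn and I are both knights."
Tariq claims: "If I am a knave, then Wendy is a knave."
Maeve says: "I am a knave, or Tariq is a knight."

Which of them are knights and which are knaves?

Consider Wendy. Suppose Wendy is a knight.
Then Wendy's own statement would have to be true, but it can't be — contradiction.
So Wendy is a knave.
With that fixed, Tariq's statement is true, so Tariq is a knight.
With that fixed, Maeve's statement is true, so Maeve is a knight.
Consider Quinn. Suppose Quinn is a knight.
Then Wendy's statement comes out true, contradicting Wendy being a knave.
So Quinn is a knave.
With that fixed, Omar's statement is false, so Omar is a knave.

Wendy: knave, Quinn: knave, Omar: knave, Tariq: knight, Maeve: knight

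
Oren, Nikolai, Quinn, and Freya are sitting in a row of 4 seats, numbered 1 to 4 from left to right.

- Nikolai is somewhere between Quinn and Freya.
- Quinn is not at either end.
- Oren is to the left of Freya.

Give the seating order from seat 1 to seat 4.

Oren, Quinn, Nikolai, Freya

From clue 1: Nikolai is in {2,3}.
From clues 1–2: Oren is in {1,4}.
From clues 1–3: Oren → seat 1, Quinn → seat 2, Nikolai → seat 3, Freya → seat 4.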